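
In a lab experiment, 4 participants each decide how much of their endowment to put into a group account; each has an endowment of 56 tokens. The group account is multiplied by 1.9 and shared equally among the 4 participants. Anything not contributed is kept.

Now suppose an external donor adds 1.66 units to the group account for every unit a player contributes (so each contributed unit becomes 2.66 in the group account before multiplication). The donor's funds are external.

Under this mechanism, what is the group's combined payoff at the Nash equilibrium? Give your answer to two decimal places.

With the mechanism, a contributed unit returns 1.9 × 2.66 / 4 = 1.2635 per unit of net cost to the contributor — now above 1 — so contributing fully is weakly dominant for every player.
So the Nash equilibrium is full contribution by all 4; the group earns 1.9 × 2.66 × 224 = 1132.10.

1132.10 tokens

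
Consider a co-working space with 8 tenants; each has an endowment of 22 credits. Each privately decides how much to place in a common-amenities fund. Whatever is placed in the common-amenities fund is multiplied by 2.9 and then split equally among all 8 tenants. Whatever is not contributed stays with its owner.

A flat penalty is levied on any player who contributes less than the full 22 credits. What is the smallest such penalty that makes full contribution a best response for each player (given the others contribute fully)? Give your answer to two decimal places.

14.03 credits

Given the others contribute fully, the best deviation is to contribute 0 (any partial contribution still incurs the fine and gives up units whose private return 0.3625 is below 1).
Deviating from 22 to 0 saves 22 credits but forfeits the deviator's share of the drop in the common-amenities fund: 2.9/8 × 22 = 7.97.
So the deviation gain is 22 − 7.97 = 14.03, and the fine must be at least 14.03 credits to wipe it out.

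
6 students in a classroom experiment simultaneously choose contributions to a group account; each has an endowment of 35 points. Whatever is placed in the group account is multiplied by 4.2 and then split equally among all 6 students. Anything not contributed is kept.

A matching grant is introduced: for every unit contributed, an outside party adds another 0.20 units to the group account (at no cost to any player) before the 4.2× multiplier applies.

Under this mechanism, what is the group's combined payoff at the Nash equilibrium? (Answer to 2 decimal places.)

The effective private return is 4.2 × 1.20 / 6 = 0.8400, which is still under 1, so the mechanism doesn't change anyone's dominant strategy: zero contribution.
Everyone keeps their endowment and the group total is 6 × 35 = 210.

210.00 points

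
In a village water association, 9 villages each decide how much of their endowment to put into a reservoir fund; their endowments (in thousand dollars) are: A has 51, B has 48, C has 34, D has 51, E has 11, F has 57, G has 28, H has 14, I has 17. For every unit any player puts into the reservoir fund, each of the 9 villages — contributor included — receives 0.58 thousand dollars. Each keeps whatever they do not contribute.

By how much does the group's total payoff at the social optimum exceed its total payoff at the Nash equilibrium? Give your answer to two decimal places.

1312.42 thousand dollars

The private return per contributed unit is 0.58 < 1 for everyone, so the Nash equilibrium is zero contribution and the group total is Σ E_j = 51 + 48 + 34 + 51 + 11 + 57 + 28 + 14 + 17 = 311.
Each contributed unit returns 5.220 to the group, so the social optimum is full contribution by everyone: group total = 5.220 × 311 = 1623.42.
Efficiency loss = (5.220 − 1) × 311 = 1312.42.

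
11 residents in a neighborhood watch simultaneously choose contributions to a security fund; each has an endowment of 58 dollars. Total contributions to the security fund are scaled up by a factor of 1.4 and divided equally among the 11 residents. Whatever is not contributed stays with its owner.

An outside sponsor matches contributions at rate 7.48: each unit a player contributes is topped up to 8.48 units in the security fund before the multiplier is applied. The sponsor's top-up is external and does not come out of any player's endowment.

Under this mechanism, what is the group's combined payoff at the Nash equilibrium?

7574.34 dollars

The effective private return per unit is now 1.4 × 8.48 / 11 = 1.0793 > 1, so every player's dominant strategy flips to full contribution.
So the Nash equilibrium is full contribution by all 11; the group earns 1.4 × 8.48 × 638 = 7574.34.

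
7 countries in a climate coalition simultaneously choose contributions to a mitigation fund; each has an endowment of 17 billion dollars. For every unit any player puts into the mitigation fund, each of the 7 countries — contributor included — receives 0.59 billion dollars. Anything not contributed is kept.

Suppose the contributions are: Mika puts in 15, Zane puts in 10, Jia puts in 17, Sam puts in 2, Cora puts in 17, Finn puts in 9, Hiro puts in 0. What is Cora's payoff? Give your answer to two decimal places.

Total contributed: 15 + 10 + 17 + 2 + 17 + 9 + 0 = 70.
Each receives 0.59 × 70 = 41.30 from the mitigation fund.
Cora keeps 17 − 17 = 0, so Cora's payoff is 0 + 41.30 = 41.30.

41.30 billion dollars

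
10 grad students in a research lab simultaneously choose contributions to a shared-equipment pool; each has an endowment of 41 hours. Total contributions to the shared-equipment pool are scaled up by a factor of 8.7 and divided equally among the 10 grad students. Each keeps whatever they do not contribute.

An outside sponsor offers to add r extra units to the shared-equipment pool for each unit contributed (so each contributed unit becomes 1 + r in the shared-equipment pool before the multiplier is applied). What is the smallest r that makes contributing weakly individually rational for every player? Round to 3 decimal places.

0.149

With matching at rate r, one contributed unit becomes (1 + r) in the shared-equipment pool and returns 8.7 × (1 + r) / 10 to the contributor.
Setting this equal to 1: 1 + r = 10/8.7 = 1.1494.
So the minimum matching rate is r = 1.1494 − 1 = 0.149.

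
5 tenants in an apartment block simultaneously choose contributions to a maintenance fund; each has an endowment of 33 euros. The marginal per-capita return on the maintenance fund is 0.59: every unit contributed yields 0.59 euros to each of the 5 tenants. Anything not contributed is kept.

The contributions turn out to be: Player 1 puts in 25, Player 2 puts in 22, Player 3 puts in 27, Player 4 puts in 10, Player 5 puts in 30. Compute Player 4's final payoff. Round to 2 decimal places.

Total contributed: 25 + 22 + 27 + 10 + 30 = 114.
Each receives 0.59 × 114 = 67.26 from the maintenance fund.
Player 4 keeps 33 − 10 = 23, so Player 4's payoff is 23 + 67.26 = 90.26.

90.26 euros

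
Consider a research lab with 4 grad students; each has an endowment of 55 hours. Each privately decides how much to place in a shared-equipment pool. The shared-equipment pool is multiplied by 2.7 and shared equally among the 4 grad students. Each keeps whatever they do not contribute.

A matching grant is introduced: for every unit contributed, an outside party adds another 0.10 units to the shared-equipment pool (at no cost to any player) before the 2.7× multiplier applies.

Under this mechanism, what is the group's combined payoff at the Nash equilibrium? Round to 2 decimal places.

With the mechanism, a contributed unit returns 2.7 × 1.10 / 4 = 0.7425 per unit of net cost — still below 1 — so contributing 0 remains dominant for every player.
At the Nash equilibrium no one contributes; group total payoff = 4 × 55 = 220.

220.00 hours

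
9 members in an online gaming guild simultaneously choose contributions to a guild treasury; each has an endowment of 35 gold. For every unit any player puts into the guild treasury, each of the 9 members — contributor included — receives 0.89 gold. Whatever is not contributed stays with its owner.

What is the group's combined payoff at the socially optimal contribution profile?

2523.15 gold

Each contributed unit returns 8.010 to the group as a whole (0.89 to each of 9 players), which exceeds 1, so the social optimum is full contribution: group total = 8.010 × 315 = 2523.15.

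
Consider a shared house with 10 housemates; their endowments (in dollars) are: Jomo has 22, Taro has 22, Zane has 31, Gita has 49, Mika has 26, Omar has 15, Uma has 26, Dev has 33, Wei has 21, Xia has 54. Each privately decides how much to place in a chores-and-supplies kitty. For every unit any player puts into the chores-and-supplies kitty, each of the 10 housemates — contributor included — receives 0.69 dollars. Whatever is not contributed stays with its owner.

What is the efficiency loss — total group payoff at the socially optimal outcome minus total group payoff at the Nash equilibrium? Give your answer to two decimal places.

1764.10 dollars

The private return per contributed unit is 0.69 < 1 for everyone, so the Nash equilibrium is zero contribution and the group total is Σ E_j = 22 + 22 + 31 + 49 + 26 + 15 + 26 + 33 + 21 + 54 = 299.
Each contributed unit returns 6.900 to the group, so the social optimum is full contribution by everyone: group total = 6.900 × 299 = 2063.10.
Efficiency loss = (6.900 − 1) × 299 = 1764.10.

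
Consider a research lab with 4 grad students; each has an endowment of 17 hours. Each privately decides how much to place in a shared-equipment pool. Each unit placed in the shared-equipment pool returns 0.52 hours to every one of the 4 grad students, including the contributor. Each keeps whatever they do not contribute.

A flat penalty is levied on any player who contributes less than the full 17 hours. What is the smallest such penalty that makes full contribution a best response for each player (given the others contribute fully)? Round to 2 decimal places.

8.16 hours

Given the others contribute fully, the best deviation is to contribute 0 (any partial contribution still incurs the fine and gives up units whose private return 0.52 is below 1).
Deviating from 17 to 0 saves 17 hours but forfeits the deviator's share of the drop in the shared-equipment pool: 0.52 × 17 = 8.84.
So the deviation gain is 17 − 8.84 = 8.16, and the fine must be at least 8.16 hours to wipe it out.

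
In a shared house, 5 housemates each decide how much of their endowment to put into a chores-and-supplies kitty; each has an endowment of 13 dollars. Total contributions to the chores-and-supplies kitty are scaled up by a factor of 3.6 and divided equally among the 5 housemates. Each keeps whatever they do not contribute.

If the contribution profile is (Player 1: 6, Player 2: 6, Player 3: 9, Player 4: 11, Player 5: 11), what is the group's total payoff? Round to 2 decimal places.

176.80 dollars

Total contributed: 6 + 6 + 9 + 11 + 11 = 43; total kept: 5 × 13 − 43 = 22.
The chores-and-supplies kitty pays out 3.6 × 43 = 154.80 in aggregate.
Group total = 22 + 154.80 = 176.80.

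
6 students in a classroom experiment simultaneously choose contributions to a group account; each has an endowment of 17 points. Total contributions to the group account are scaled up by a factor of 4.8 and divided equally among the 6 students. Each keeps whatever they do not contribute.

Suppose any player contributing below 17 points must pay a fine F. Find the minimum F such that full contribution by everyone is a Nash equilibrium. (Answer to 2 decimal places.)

Given the others contribute fully, the best deviation is to contribute 0 (any partial contribution still incurs the fine and gives up units whose private return 0.8000 is below 1).
Deviating from 17 to 0 saves 17 points but forfeits the deviator's share of the drop in the group account: 4.8/6 × 17 = 13.60.
So the deviation gain is 17 − 13.60 = 3.40, and the fine must be at least 3.40 points to wipe it out.

3.40 points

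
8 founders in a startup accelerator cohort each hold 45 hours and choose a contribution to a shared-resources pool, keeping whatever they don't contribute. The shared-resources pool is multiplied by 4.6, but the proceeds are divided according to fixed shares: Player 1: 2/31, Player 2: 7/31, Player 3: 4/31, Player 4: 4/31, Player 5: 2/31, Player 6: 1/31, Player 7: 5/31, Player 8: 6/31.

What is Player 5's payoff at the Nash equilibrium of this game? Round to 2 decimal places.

58.35 hours

A player with share s gets back 4.6·s per unit contributed, so full contribution is dominant for anyone with s > 1/4.6 = 0.2174 and zero contribution is dominant for anyone below.
The only share above 0.2174 is Player 2's 7/31, contributing 45; the remaining 7 contribute 0. Total contributed: 45.
Player 5 keeps 45 and receives 4.6 × 45 × 2/31 = 13.35 from the shared-resources pool, for a payoff of 58.35.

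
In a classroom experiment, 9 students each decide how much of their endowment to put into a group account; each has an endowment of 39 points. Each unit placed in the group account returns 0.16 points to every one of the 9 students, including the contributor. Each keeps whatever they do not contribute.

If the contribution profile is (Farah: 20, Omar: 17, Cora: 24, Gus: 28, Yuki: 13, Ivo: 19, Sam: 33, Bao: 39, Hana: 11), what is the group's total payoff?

440.76 points

Total contributed: 20 + 17 + 24 + 28 + 13 + 19 + 33 + 39 + 11 = 204; total kept: 9 × 39 − 204 = 147.
The group account pays out 0.16 × 9 × 204 = 293.76 in aggregate.
Group total = 147 + 293.76 = 440.76.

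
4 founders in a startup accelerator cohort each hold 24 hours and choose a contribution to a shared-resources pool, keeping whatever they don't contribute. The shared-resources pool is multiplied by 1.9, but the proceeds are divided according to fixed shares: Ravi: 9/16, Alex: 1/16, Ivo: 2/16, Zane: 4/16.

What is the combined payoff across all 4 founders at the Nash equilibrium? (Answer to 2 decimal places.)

117.60 hours

Player j's private return per contributed unit is 1.9 × (j's share). Contributing is weakly dominant for j when that share is at least 1/1.9 = 0.5263, and contributing 0 is dominant otherwise.
Only Ravi (9/16) clears that bar, contributing 24; the remaining 3 contribute 0. Total contributed: 24.
The shared-resources pool pays out 1.9 × 24 = 45.60 in total (split across the unequal shares, but the aggregate is all that matters for the group sum).
The 3 free-riders keep 24 each, adding 72. Group total = 72 + 45.60 = 117.60.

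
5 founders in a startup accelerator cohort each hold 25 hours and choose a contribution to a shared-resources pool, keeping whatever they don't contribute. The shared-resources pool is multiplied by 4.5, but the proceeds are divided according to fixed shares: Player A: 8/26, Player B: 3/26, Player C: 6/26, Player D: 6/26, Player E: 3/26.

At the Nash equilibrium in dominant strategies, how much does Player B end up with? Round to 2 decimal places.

63.94 hours

A player with share s gets back 4.5·s per unit contributed, so full contribution is dominant for anyone with s > 1/4.5 = 0.2222 and zero contribution is dominant for anyone below.
The shares above 0.2222 belong to Player A, Player C and Player D, contributing 25 each; the remaining 2 contribute 0. Total contributed: 75.
Player B keeps 25 and receives 4.5 × 75 × 3/26 = 38.94 from the shared-resources pool, for a payoff of 63.94.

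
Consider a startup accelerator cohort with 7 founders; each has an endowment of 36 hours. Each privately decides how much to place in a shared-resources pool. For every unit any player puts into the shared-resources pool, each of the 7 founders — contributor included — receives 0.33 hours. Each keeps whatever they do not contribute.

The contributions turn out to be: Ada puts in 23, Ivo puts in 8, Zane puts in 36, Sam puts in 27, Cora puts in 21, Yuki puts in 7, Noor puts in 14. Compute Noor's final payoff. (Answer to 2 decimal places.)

Total contributed: 23 + 8 + 36 + 27 + 21 + 7 + 14 = 136.
Each receives 0.33 × 136 = 44.88 from the shared-resources pool.
Noor keeps 36 − 14 = 22, so Noor's payoff is 22 + 44.88 = 66.88.

66.88 hours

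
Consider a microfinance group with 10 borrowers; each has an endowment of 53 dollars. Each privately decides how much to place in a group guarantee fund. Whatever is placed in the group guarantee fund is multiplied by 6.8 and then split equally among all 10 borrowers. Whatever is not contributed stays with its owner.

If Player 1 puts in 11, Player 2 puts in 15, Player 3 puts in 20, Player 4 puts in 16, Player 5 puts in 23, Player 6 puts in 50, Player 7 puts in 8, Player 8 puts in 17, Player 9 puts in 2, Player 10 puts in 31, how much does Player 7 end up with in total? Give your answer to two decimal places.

176.24 dollars

Total contributed: 11 + 15 + 20 + 16 + 23 + 50 + 8 + 17 + 2 + 31 = 193.
Each receives 6.8 × 193 / 10 = 131.24 from the group guarantee fund.
Player 7 keeps 53 − 8 = 45, so Player 7's payoff is 45 + 131.24 = 176.24.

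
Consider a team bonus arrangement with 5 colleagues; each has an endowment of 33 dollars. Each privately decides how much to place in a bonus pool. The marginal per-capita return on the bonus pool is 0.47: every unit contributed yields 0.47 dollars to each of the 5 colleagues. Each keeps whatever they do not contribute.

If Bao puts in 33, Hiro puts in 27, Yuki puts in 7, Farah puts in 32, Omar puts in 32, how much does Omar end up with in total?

Total contributed: 33 + 27 + 7 + 32 + 32 = 131.
Each receives 0.47 × 131 = 61.57 from the bonus pool.
Omar keeps 33 − 32 = 1, so Omar's payoff is 1 + 61.57 = 62.57.

62.57 dollars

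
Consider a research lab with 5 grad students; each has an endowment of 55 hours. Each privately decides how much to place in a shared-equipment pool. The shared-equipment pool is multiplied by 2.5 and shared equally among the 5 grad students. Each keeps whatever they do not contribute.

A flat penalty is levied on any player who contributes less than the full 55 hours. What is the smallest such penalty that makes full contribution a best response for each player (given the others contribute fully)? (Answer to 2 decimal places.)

27.50 hours

Given the others contribute fully, the best deviation is to contribute 0 (any partial contribution still incurs the fine and gives up units whose private return 0.5000 is below 1).
Deviating from 55 to 0 saves 55 hours but forfeits the deviator's share of the drop in the shared-equipment pool: 2.5/5 × 55 = 27.50.
So the deviation gain is 55 − 27.50 = 27.50, and the fine must be at least 27.50 hours to wipe it out.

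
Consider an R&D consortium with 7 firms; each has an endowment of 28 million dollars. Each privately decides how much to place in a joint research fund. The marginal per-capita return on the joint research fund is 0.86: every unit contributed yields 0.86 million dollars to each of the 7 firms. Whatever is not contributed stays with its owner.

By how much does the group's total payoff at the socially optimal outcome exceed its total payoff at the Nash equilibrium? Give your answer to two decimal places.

983.92 million dollars

The private return per contributed unit is 0.86 < 1, so contributing 0 is dominant for every player. At the Nash equilibrium everyone keeps their 28, and the group total is 7 × 28 = 196.
Each contributed unit returns 6.020 to the group as a whole (0.86 to each of 7 players), which exceeds 1, so the social optimum is full contribution: group total = 6.020 × 196 = 1179.92.
Efficiency loss = 1179.92 − 196 = 983.92.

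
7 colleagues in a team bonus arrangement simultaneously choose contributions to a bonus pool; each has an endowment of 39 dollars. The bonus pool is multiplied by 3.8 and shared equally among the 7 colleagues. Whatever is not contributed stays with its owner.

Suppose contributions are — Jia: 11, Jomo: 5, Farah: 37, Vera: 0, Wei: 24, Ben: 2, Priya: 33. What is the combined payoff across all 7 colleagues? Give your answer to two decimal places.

586.60 dollars

Total contributed: 11 + 5 + 37 + 0 + 24 + 2 + 33 = 112; total kept: 7 × 39 − 112 = 161.
The bonus pool pays out 3.8 × 112 = 425.60 in aggregate.
Group total = 161 + 425.60 = 586.60.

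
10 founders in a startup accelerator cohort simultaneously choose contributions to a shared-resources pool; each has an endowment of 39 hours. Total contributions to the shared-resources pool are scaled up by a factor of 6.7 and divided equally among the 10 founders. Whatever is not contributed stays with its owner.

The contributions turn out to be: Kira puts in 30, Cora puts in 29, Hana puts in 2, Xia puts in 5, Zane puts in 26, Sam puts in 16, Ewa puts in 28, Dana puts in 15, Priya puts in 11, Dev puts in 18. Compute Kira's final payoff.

Total contributed: 30 + 29 + 2 + 5 + 26 + 16 + 28 + 15 + 11 + 18 = 180.
Each receives 6.7 × 180 / 10 = 120.60 from the shared-resources pool.
Kira keeps 39 − 30 = 9, so Kira's payoff is 9 + 120.60 = 129.60.

129.60 hours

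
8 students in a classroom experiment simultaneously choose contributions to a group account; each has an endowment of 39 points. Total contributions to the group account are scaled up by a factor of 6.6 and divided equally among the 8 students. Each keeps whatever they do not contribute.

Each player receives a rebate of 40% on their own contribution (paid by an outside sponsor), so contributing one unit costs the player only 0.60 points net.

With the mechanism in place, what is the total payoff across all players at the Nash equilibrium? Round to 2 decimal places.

2184.00 points

The effective private return per unit is now (6.6/8) / 0.60 = 1.3750 > 1, so every player's dominant strategy flips to full contribution.
At the Nash equilibrium everyone contributes 39. Group total payoff = 8 × (39 × 0.40 + 6.6 × 39) = 2184.00.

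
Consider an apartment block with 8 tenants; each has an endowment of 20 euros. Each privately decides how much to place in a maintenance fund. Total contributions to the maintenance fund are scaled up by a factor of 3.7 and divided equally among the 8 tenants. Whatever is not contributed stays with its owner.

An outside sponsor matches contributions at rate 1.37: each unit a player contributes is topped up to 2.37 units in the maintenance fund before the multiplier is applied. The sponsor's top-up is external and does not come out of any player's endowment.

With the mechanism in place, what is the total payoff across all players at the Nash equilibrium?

The effective private return per unit is now 3.7 × 2.37 / 8 = 1.0961 > 1, so every player's dominant strategy flips to full contribution.
So the Nash equilibrium is full contribution by all 8; the group earns 3.7 × 2.37 × 160 = 1403.04.

1403.04 euros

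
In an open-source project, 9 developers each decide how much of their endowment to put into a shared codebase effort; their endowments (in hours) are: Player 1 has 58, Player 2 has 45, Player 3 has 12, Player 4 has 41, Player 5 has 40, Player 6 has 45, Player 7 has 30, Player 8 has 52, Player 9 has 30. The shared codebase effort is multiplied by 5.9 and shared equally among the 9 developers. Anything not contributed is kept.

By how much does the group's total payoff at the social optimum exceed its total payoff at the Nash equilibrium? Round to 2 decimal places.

The private return per contributed unit is 5.9/9 = 0.6556 < 1 for every player regardless of endowment, so the Nash equilibrium is zero contribution and the group total is Σ E_j = 58 + 45 + 12 + 41 + 40 + 45 + 30 + 52 + 30 = 353.
Each contributed unit returns 5.900 to the group, so the social optimum is full contribution by everyone: group total = 5.900 × 353 = 2082.70.
Efficiency loss = (5.900 − 1) × 353 = 1729.70.

1729.70 hours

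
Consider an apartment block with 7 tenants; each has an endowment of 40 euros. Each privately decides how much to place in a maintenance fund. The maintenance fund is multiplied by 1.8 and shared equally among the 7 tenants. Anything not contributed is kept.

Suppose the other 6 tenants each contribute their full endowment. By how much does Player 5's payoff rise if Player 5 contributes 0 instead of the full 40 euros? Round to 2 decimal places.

Switching from a contribution of 40 to 0 lets Player 5 keep an extra 40 euros, but lowers the maintenance fund by 40, which costs Player 5 their own share of that drop: 1.8/7 × 40 = 10.29.
Net gain = 40 − 10.29 = 29.71. The private return per contributed unit (0.2571) is below 1, so free-riding is indeed the best response regardless of what the others do.

29.71 euros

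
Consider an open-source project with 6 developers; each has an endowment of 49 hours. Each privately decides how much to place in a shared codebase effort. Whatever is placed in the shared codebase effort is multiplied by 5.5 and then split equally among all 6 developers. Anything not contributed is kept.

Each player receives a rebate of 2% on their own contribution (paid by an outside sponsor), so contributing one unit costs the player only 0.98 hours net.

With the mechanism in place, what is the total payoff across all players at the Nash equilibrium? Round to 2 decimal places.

294.00 hours

With the mechanism, a contributed unit returns (5.5/6) / 0.98 = 0.9354 per unit of net cost — still below 1 — so contributing 0 remains dominant for every player.
Everyone keeps their endowment and the group total is 6 × 49 = 294.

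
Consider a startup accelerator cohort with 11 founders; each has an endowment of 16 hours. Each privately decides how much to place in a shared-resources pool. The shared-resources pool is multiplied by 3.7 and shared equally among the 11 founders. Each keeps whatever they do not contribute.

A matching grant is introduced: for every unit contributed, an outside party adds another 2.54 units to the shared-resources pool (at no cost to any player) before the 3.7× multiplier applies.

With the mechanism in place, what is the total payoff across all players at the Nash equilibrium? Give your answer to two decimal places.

With the mechanism, a contributed unit returns 3.7 × 3.54 / 11 = 1.1907 per unit of net cost to the contributor — now above 1 — so contributing fully is weakly dominant for every player.
So the Nash equilibrium is full contribution by all 11; the group earns 3.7 × 3.54 × 176 = 2305.25.

2305.25 hours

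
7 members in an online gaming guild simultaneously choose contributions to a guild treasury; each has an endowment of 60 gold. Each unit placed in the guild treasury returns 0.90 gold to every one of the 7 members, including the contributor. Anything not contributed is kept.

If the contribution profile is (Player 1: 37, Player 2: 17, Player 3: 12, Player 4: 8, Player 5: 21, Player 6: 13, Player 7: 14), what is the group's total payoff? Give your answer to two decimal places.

Total contributed: 37 + 17 + 12 + 8 + 21 + 13 + 14 = 122; total kept: 7 × 60 − 122 = 298.
The guild treasury pays out 0.90 × 7 × 122 = 768.60 in aggregate.
Group total = 298 + 768.60 = 1066.60.

1066.60 gold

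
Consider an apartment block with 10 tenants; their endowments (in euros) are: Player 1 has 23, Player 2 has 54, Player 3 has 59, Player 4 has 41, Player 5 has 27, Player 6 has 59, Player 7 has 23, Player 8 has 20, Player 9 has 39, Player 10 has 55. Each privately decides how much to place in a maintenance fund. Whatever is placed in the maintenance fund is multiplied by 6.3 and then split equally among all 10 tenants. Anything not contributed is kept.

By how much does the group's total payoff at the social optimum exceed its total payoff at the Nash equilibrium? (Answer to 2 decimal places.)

The private return per contributed unit is 6.3/10 = 0.6300 < 1 for every player regardless of endowment, so the Nash equilibrium is zero contribution and the group total is Σ E_j = 23 + 54 + 59 + 41 + 27 + 59 + 23 + 20 + 39 + 55 = 400.
Each contributed unit returns 6.300 to the group, so the social optimum is full contribution by everyone: group total = 6.300 × 400 = 2520.00.
Efficiency loss = (6.300 − 1) × 400 = 2120.00.

2120.00 euros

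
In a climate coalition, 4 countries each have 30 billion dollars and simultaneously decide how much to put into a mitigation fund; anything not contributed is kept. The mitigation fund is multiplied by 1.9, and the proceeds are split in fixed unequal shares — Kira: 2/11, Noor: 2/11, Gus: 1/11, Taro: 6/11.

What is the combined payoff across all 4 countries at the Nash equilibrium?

147.00 billion dollars

Each unit j contributes comes back to j as 1.9 × (j's share), so j prefers to contribute only if that share exceeds 1/1.9 = 0.5263; otherwise keeping the unit dominates.
The only share above 0.5263 is Taro's 6/11, contributing 30; the remaining 3 contribute 0. Total contributed: 30.
The mitigation fund pays out 1.9 × 30 = 57.00 in total (split across the unequal shares, but the aggregate is all that matters for the group sum).
The 3 free-riders keep 30 each, adding 90. Group total = 90 + 57.00 = 147.00.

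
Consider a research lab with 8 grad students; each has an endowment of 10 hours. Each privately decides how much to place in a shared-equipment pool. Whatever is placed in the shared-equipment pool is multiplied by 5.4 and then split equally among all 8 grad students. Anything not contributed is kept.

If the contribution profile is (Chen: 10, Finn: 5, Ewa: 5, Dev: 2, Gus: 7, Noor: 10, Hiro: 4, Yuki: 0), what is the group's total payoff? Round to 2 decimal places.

Total contributed: 10 + 5 + 5 + 2 + 7 + 10 + 4 + 0 = 43; total kept: 8 × 10 − 43 = 37.
The shared-equipment pool pays out 5.4 × 43 = 232.20 in aggregate.
Group total = 37 + 232.20 = 269.20.

269.20 hours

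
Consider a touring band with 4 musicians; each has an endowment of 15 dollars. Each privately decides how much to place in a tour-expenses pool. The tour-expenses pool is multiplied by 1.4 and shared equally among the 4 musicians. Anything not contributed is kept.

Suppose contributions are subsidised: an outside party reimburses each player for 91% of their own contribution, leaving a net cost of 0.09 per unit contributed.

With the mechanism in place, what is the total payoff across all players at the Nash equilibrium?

With the mechanism, a contributed unit returns (1.4/4) / 0.09 = 3.8889 per unit of net cost to the contributor — now above 1 — so contributing fully is weakly dominant for every player.
So the Nash equilibrium is full contribution by all 4; the group earns 4 × (15 × 0.91 + 1.4 × 15) = 138.60.

138.60 dollars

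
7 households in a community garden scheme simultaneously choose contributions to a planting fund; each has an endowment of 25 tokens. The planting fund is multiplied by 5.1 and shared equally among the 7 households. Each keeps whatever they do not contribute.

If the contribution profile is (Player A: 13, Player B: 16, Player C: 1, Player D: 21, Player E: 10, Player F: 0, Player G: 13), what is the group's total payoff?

478.40 tokens

Total contributed: 13 + 16 + 1 + 21 + 10 + 0 + 13 = 74; total kept: 7 × 25 − 74 = 101.
The planting fund pays out 5.1 × 74 = 377.40 in aggregate.
Group total = 101 + 377.40 = 478.40.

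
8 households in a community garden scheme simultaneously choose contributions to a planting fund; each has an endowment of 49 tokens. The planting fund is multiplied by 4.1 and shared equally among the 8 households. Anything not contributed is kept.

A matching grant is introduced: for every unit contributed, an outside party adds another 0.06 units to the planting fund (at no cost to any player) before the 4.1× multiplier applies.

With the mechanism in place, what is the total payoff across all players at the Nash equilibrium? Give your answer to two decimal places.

392.00 tokens

With the mechanism, a contributed unit returns 4.1 × 1.06 / 8 = 0.5433 per unit of net cost — still below 1 — so contributing 0 remains dominant for every player.
Everyone keeps their endowment and the group total is 8 × 49 = 392.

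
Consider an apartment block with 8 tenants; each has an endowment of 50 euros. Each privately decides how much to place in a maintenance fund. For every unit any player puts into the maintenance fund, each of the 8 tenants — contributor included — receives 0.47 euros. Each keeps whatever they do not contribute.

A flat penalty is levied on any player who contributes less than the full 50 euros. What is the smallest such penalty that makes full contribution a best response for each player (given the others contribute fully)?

Given the others contribute fully, the best deviation is to contribute 0 (any partial contribution still incurs the fine and gives up units whose private return 0.47 is below 1).
Deviating from 50 to 0 saves 50 euros but forfeits the deviator's share of the drop in the maintenance fund: 0.47 × 50 = 23.50.
So the deviation gain is 50 − 23.50 = 26.50, and the fine must be at least 26.50 euros to wipe it out.

26.50 euros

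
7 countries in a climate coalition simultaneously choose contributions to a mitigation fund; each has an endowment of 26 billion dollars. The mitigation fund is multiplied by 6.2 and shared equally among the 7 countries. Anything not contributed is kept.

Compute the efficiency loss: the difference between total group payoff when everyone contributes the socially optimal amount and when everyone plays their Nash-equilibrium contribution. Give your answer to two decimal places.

Each contributed unit returns 6.2/7 = 0.8857 to its contributor — below 1 — so contributing 0 is dominant for every player. At the Nash equilibrium everyone keeps their 26, and the group total is 7 × 26 = 182.
Each contributed unit returns 6.200 to the group as a whole (0.8857 to each of 7 players), which exceeds 1, so the social optimum is full contribution: group total = 6.200 × 182 = 1128.40.
Efficiency loss = 1128.40 − 182 = 946.40.

946.40 billion dollars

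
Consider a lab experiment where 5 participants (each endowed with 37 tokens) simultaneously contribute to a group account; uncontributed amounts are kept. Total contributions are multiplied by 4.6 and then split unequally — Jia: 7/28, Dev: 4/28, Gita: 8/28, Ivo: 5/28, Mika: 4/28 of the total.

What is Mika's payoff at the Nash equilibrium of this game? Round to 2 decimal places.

85.63 tokens

A player with share s gets back 4.6·s per unit contributed, so full contribution is dominant for anyone with s > 1/4.6 = 0.2174 and zero contribution is dominant for anyone below.
Jia and Gita clear that bar, contributing 37 each; the remaining 3 contribute 0. Total contributed: 74.
Mika keeps 37 and receives 4.6 × 74 × 4/28 = 48.63 from the group account, for a payoff of 85.63.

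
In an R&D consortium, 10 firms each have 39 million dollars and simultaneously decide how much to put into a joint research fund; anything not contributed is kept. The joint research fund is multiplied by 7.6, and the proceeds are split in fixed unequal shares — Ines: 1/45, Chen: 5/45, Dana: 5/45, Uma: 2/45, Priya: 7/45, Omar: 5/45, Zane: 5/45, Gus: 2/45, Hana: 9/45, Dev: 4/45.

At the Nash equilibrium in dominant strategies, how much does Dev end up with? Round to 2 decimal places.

91.69 million dollars

Each unit j contributes comes back to j as 7.6 × (j's share), so j prefers to contribute only if that share exceeds 1/7.6 = 0.1316; otherwise keeping the unit dominates.
Priya and Hana clear that bar, contributing 39 each; the remaining 8 contribute 0. Total contributed: 78.
Dev keeps 39 and receives 7.6 × 78 × 4/45 = 52.69 from the joint research fund, for a payoff of 91.69.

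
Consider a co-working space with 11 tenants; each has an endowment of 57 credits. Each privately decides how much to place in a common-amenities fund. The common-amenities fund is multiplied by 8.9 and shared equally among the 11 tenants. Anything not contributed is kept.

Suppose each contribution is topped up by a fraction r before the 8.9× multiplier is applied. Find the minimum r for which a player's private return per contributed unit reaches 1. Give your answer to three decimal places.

With matching at rate r, one contributed unit becomes (1 + r) in the common-amenities fund and returns 8.9 × (1 + r) / 11 to the contributor.
Setting this equal to 1: 1 + r = 11/8.9 = 1.2360.
So the minimum matching rate is r = 1.2360 − 1 = 0.236.

0.236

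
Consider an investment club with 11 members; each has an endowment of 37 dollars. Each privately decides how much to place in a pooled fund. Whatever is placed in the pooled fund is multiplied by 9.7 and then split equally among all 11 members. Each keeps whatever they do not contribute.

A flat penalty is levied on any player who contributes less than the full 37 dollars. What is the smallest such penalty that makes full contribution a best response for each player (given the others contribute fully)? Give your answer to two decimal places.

4.37 dollars

Given the others contribute fully, the best deviation is to contribute 0 (any partial contribution still incurs the fine and gives up units whose private return 0.8818 is below 1).
Deviating from 37 to 0 saves 37 dollars but forfeits the deviator's share of the drop in the pooled fund: 9.7/11 × 37 = 32.63.
So the deviation gain is 37 − 32.63 = 4.37, and the fine must be at least 4.37 dollars to wipe it out.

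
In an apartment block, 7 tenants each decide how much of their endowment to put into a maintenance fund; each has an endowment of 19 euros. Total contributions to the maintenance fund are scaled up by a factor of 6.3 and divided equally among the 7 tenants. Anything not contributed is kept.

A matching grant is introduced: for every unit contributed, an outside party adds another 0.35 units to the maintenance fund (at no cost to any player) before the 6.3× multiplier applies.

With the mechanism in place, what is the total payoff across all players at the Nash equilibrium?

The effective private return per unit is now 6.3 × 1.35 / 7 = 1.2150 > 1, so every player's dominant strategy flips to full contribution.
At the Nash equilibrium everyone contributes 19. Group total payoff = 6.3 × 1.35 × 133 = 1131.17.

1131.17 euros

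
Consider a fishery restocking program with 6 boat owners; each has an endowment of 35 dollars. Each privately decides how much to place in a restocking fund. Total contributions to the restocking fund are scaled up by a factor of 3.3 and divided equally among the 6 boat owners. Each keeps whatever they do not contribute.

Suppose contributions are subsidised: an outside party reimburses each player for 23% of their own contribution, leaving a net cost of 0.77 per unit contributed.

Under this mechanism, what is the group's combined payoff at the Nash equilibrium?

210.00 dollars

The effective private return is (3.3/6) / 0.77 = 0.7143, which is still under 1, so the mechanism doesn't change anyone's dominant strategy: zero contribution.
At the Nash equilibrium no one contributes; group total payoff = 6 × 35 = 210.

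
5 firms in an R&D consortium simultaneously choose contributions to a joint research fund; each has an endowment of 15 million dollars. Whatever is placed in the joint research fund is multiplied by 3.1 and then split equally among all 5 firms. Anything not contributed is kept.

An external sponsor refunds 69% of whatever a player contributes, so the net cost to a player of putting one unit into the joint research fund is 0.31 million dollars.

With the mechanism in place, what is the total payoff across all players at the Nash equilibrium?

284.25 million dollars

The effective private return per unit is now (3.1/5) / 0.31 = 2.0000 > 1, so every player's dominant strategy flips to full contribution.
At the Nash equilibrium everyone contributes 15. Group total payoff = 5 × (15 × 0.69 + 3.1 × 15) = 284.25.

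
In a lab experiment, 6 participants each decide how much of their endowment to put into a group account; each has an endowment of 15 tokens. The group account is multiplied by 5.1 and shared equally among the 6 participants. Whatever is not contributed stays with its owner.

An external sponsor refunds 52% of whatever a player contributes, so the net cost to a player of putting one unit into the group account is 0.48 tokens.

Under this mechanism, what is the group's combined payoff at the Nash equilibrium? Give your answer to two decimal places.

With the mechanism, a contributed unit returns (5.1/6) / 0.48 = 1.7708 per unit of net cost to the contributor — now above 1 — so contributing fully is weakly dominant for every player.
So the Nash equilibrium is full contribution by all 6; the group earns 6 × (15 × 0.52 + 5.1 × 15) = 505.80.

505.80 tokens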